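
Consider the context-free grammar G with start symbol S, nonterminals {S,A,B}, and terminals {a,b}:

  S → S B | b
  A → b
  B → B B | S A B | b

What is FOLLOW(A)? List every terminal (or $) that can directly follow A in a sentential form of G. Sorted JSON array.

FIRST sets, iterate to fixpoint:
[1]
  A via A→b: +{b}
  B via B→b: +{b}
  S via S→b: +{b}
  FIRST(S)={b}  FIRST(A)={b}  FIRST(B)={b}
[2] done
  FIRST(S)={b}  FIRST(A)={b}  FIRST(B)={b}

FOLLOW iteration:
initialize: $ ∈ FOLLOW(S)
[1]
  B→B B: FOLLOW(B) ⊇ FIRST(B) = {b}; new: +{b}
  B→S A B: FOLLOW(S) ⊇ FIRST(A) = {b}; new: +{b}
  B→S A B: FOLLOW(A) ⊇ FIRST(B) = {b}; new: +{b}
  S→S B: FOLLOW(B) ⊇ FOLLOW(S) ⊇ {$,b}; new: +{$}
  FOLLOW[S]={$,b}  FOLLOW[A]={b}  FOLLOW[B]={$,b}
[2] done
  FOLLOW[S]={$,b}  FOLLOW[A]={b}  FOLLOW[B]={$,b}

FOLLOW(A) = ["b"]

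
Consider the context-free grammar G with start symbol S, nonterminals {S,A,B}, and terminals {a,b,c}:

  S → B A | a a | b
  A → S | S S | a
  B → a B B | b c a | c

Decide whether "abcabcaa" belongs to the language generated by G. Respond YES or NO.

Convert to CNF:
  S -> B A | T0 T0 | b
  A -> B A | S S | T0 T0 | a | b
  B -> T0 X3 | T1 X4 | c
  T0 -> a
  T1 -> b
  T2 -> c
  X3 -> B B
  X4 -> T2 T0

Fill CYK table bottom-up:
  [0..0]={A,T0}  "a"  orig:{A}
  [1..1]={A,S,T1}  "b"  orig:{A,S}
  [2..2]={B,T2}  "c"  orig:{B}
  [3..3]={A,T0}  "a"  orig:{A}
  [4..4]={A,S,T1}  "b"  orig:{A,S}
  [5..5]={B,T2}  "c"  orig:{B}
  [6..6]={A,T0}  "a"  orig:{A}
  [7..7]={A,T0}  "a"  orig:{A}
  [0..1]=∅  "ab"
  [1..2]=∅  "bc"
  [2..3]={A,S,X4}  "ca"  orig:{A,S}
  [3..4]=∅  "ab"
  [4..5]=∅  "bc"
  [5..6]={A,S,X4}  "ca"  orig:{A,S}
  [6..7]={A,S}  "aa"
  [0..2]=∅  "abc"
  [1..3]={A,B}  "bca"
  [2..4]={A}  "cab"
  [3..5]=∅  "abc"
  [4..6]={A,B}  "bca"
  [5..7]={A,S}  "caa"
  [0..3]=∅  "abca"
  [1..4]={A,S}  "bcab"
  [2..5]=∅  "cabc"
  [3..6]=∅  "abca"
  [4..7]={A,S}  "bcaa"
  [0..4]=∅  "abcab"
  [1..5]=∅  "bcabc"
  [2..6]=∅  "cabca"
  [3..7]=∅  "abcaa"
  [0..5]=∅  "abcabc"
  [1..6]={A,S,X3}  "bcabca"  orig:{A,S}
  [2..7]={A}  "cabcaa"
  [0..6]={B}  "abcabca"
  [1..7]={A,S}  "bcabcaa"
  [0..7]={A,S}  "abcabcaa"

S ∈ T[0,7] ⇒ YES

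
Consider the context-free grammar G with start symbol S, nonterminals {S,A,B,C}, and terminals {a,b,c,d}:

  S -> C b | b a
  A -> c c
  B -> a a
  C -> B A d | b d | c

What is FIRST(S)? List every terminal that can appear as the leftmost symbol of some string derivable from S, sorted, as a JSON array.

FIRST sets, iterate to fixpoint:
iter 1:
  A via A→c c: +{c}
  B via B→a a: +{a}
  C via C→B A d: +{a}
  C via C→b d: +{b}
  C via C→c: +{c}
  S via S→C b: +{a,b,c}
  FIRST[S]={a,b,c}  FIRST[A]={c}  FIRST[B]={a}  FIRST[C]={a,b,c}
iter 2: (no change)
  FIRST[S]={a,b,c}  FIRST[A]={c}  FIRST[B]={a}  FIRST[C]={a,b,c}

FIRST(S) = ["a", "b", "c"]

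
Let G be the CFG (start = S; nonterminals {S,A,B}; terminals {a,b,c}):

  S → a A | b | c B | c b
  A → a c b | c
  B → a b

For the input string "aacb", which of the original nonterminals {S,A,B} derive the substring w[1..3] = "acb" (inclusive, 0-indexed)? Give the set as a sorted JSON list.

Convert to CNF:
  S -> T0 A | T1 B | T1 T2 | b
  A -> T0 X3 | c
  B -> T0 T2
  T0 -> a
  T1 -> c
  T2 -> b
  X3 -> T1 T2

CYK table (by increasing span) — only the sub-triangle for w[1..3]:
  cell(1,1) a: {T0}  orig:{}
  cell(2,2) c: {A,T1}  orig:{A}
  cell(3,3) b: {S,T2}  orig:{S}
  cell(1,2) ac: {S}
  cell(2,3) cb: {S,X3}  orig:{S}
  cell(1,3) acb: {A}

Original NTs in T[1,3] deriving "acb": ["A"]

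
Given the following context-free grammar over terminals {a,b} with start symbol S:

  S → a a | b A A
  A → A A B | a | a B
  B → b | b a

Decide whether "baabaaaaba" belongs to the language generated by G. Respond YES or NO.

CNF form of G:
  S -> T0 T0 | T1 X3
  A -> A X2 | T0 B | a
  B -> T1 T0 | b
  T0 -> a
  T1 -> b
  X2 -> A B
  X3 -> A A

CYK fill:
  cell(0,0) b: {B,T1}  orig:{B}
  cell(1,1) a: {A,T0}  orig:{A}
  cell(2,2) a: {A,T0}  orig:{A}
  cell(3,3) b: {B,T1}  orig:{B}
  cell(4,4) a: {A,T0}  orig:{A}
  cell(5,5) a: {A,T0}  orig:{A}
  cell(6,6) a: {A,T0}  orig:{A}
  cell(7,7) a: {A,T0}  orig:{A}
  cell(8,8) b: {B,T1}  orig:{B}
  cell(9,9) a: {A,T0}  orig:{A}
  cell(0,1) ba: {B}
  cell(1,2) aa: {S,X3}  orig:{S}
  cell(2,3) ab: {A,X2}  orig:{A}
  cell(3,4) ba: {B}
  cell(4,5) aa: {S,X3}  orig:{S}
  cell(5,6) aa: {S,X3}  orig:{S}
  cell(6,7) aa: {S,X3}  orig:{S}
  cell(7,8) ab: {A,X2}  orig:{A}
  cell(8,9) ba: {B}
  cell(0,2) baa: {S}
  cell(1,3) aab: {A,X3}  orig:{A}
  cell(2,4) aba: {A,X2,X3}  orig:{A}
  cell(3,5) baa: {S}
  cell(4,6) aaa: ∅
  cell(5,7) aaa: ∅
  cell(6,8) aab: {A,X3}  orig:{A}
  cell(7,9) aba: {A,X2,X3}  orig:{A}
  cell(0,3) baab: {S}
  cell(1,4) aaba: {A,X3}  orig:{A}
  cell(2,5) abaa: {X3}  orig:{}
  cell(3,6) baaa: ∅
  cell(4,7) aaaa: ∅
  cell(5,8) aaab: {X3}  orig:{}
  cell(6,9) aaba: {A,X3}  orig:{A}
  cell(0,4) baaba: {S}
  cell(1,5) aabaa: {X3}  orig:{}
  cell(2,6) abaaa: ∅
  cell(3,7) baaaa: ∅
  cell(4,8) aaaab: ∅
  cell(5,9) aaaba: {X3}  orig:{}
  cell(0,5) baabaa: {S}
  cell(1,6) aabaaa: ∅
  cell(2,7) abaaaa: ∅
  cell(3,8) baaaab: ∅
  cell(4,9) aaaaba: ∅
  cell(0,6) baabaaa: ∅
  cell(1,7) aabaaaa: ∅
  cell(2,8) abaaaab: ∅
  cell(3,9) baaaaba: ∅
  cell(0,7) baabaaaa: ∅
  cell(1,8) aabaaaab: ∅
  cell(2,9) abaaaaba: ∅
  cell(0,8) baabaaaab: ∅
  cell(1,9) aabaaaaba: ∅
  cell(0,9) baabaaaaba: ∅

S ∉ T[0,9] ⇒ NO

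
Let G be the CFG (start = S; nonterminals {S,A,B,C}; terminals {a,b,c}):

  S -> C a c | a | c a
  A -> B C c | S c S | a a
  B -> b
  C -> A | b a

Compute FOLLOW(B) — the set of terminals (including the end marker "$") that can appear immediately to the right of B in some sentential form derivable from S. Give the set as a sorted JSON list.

FIRST sets, iterate to fixpoint:
[1]
  A via A→a a: +{a}
  B via B→b: +{b}
  C via C→A: +{a}
  C via C→b a: +{b}
  S via S→C a c: +{a,b}
  S via S→c a: +{c}
  FIRST[S]={a,b,c}  FIRST[A]={a}  FIRST[B]={b}  FIRST[C]={a,b}
[2]
  A via A→B C c: +{b}
  A via A→S c S: +{c}
  C via C→A: +{c}
  FIRST[S]={a,b,c}  FIRST[A]={a,b,c}  FIRST[B]={b}  FIRST[C]={a,b,c}
[3] (stable)
  FIRST[S]={a,b,c}  FIRST[A]={a,b,c}  FIRST[B]={b}  FIRST[C]={a,b,c}

FOLLOW sets:
initialize: $ ∈ FOLLOW(S)
[1]
  A→B C c: FOLLOW(B) ⊇ FIRST(C) = {a,b,c}; new: +{a,b,c}
  A→B C c: FOLLOW(C) ⊇ FIRST(c) = {c}; new: +{c}
  A→S c S: FOLLOW(S) ⊇ FIRST(c) = {c}; new: +{c}
  C→A: FOLLOW(A) ⊇ FOLLOW(C) ⊇ {c}; new: +{c}
  S→C a c: FOLLOW(C) ⊇ FIRST(a) = {a}; new: +{a}
  S: {$,c}  A: {c}  B: {a,b,c}  C: {a,c}
[2]
  C→A: FOLLOW(A) ⊇ FOLLOW(C) ⊇ {a,c}; new: +{a}
  S: {$,c}  A: {a,c}  B: {a,b,c}  C: {a,c}
[3]
  A→S c S: FOLLOW(S) ⊇ FOLLOW(A) ⊇ {a,c}; new: +{a}
  S: {$,a,c}  A: {a,c}  B: {a,b,c}  C: {a,c}
[4] (stable)
  S: {$,a,c}  A: {a,c}  B: {a,b,c}  C: {a,c}

FOLLOW(B) = ["a", "b", "c"]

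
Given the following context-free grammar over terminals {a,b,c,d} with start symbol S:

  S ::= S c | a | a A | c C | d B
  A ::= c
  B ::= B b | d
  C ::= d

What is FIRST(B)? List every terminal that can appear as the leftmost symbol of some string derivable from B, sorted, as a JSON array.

Compute FIRST by fixpoint:
[1]
  A via A→c: +{c}
  B via B→d: +{d}
  C via C→d: +{d}
  S via S→a: +{a}
  S via S→c C: +{c}
  S via S→d B: +{d}
  FIRST[S]={a,c,d}  FIRST[A]={c}  FIRST[B]={d}  FIRST[C]={d}
[2] — fixpoint
  FIRST[S]={a,c,d}  FIRST[A]={c}  FIRST[B]={d}  FIRST[C]={d}

FIRST(B) = ["d"]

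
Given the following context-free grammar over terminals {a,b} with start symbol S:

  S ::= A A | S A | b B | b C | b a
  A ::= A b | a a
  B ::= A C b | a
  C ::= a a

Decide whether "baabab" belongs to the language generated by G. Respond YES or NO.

Convert to CNF:
  S -> A A | S A | T0 B | T0 C | T0 T1
  A -> A T0 | T1 T1
  B -> A X2 | a
  C -> T1 T1
  T0 -> b
  T1 -> a
  X2 -> C T0

CYK fill:
  [0..0]={T0}  "b"  orig:{}
  [1..1]={B,T1}  "a"  orig:{B}
  [2..2]={B,T1}  "a"  orig:{B}
  [3..3]={T0}  "b"  orig:{}
  [4..4]={B,T1}  "a"  orig:{B}
  [5..5]={T0}  "b"  orig:{}
  [0..1]={S}  "ba"
  [1..2]={A,C}  "aa"
  [2..3]=∅  "ab"
  [3..4]={S}  "ba"
  [4..5]=∅  "ab"
  [0..2]={S}  "baa"
  [1..3]={A,X2}  "aab"  orig:{A}
  [2..4]=∅  "aba"
  [3..5]=∅  "bab"
  [0..3]=∅  "baab"
  [1..4]=∅  "aaba"
  [2..5]=∅  "abab"
  [0..4]=∅  "baaba"
  [1..5]=∅  "aabab"
  [0..5]=∅  "baabab"

S ∉ T[0,5] ⇒ NO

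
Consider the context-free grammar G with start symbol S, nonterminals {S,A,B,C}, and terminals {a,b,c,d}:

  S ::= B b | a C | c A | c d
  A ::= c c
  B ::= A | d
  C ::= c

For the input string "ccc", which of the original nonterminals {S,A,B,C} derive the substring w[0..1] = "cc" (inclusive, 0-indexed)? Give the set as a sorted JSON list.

CNF form of G:
  S -> B T1 | T0 A | T0 T3 | T2 C
  A -> T0 T0
  B -> T0 T0 | d
  C -> c
  T0 -> c
  T1 -> b
  T2 -> a
  T3 -> d

CYK table (by increasing span), restricted to cells inside w[0..1]:
  [0..0]={C,T0}  "c"  orig:{C}
  [1..1]={C,T0}  "c"  orig:{C}
  [0..1]={A,B}  "cc"

Original NTs in T[0,1] deriving "cc": ["A", "B"]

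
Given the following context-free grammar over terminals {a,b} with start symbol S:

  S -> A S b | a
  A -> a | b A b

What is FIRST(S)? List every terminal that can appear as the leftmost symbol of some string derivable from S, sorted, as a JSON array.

FIRST iteration:
iter 1:
  A via A→a: +{a}
  A via A→b A b: +{b}
  S via S→A S b: +{a,b}
  FIRST(S)={a,b}  FIRST(A)={a,b}
iter 2: — fixpoint
  FIRST(S)={a,b}  FIRST(A)={a,b}

FIRST(S) = ["a", "b"]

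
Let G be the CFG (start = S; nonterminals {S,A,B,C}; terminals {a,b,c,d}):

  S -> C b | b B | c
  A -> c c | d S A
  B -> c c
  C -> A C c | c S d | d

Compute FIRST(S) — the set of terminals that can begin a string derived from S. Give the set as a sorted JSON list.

Compute FIRST by fixpoint:
round 1:
  A via A→c c: +{c}
  A via A→d S A: +{d}
  B via B→c c: +{c}
  C via C→A C c: +{c,d}
  S via S→C b: +{c,d}
  S via S→b B: +{b}
  S: {b,c,d}  A: {c,d}  B: {c}  C: {c,d}
round 2: — fixpoint
  S: {b,c,d}  A: {c,d}  B: {c}  C: {c,d}

FIRST(S) = ["b", "c", "d"]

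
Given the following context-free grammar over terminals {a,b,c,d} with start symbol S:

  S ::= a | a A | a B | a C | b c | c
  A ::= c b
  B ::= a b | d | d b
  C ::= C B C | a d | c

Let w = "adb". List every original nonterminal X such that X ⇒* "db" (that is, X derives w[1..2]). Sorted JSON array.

Convert to CNF:
  S -> T1 T0 | T2 A | T2 B | T2 C | a | c
  A -> T0 T1
  B -> T2 T1 | T3 T1 | d
  C -> C X4 | T2 T3 | c
  T0 -> c
  T1 -> b
  T2 -> a
  T3 -> d
  X4 -> B C

Fill CYK table bottom-up — only the sub-triangle for w[1..2]:
  cell(1,1) d: {B,T3}  orig:{B}
  cell(2,2) b: {T1}  orig:{}
  cell(1,2) db: {B}

Original NTs in T[1,2] deriving "db": ["B"]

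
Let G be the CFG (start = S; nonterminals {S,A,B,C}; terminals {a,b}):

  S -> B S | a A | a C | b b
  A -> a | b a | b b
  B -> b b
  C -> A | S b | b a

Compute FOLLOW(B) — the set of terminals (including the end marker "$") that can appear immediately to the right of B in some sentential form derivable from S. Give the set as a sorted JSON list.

FIRST sets, iterate to fixpoint:
pass 1:
  A via A→a: +{a}
  A via A→b a: +{b}
  B via B→b b: +{b}
  C via C→A: +{a,b}
  S via S→B S: +{b}
  S via S→a A: +{a}
  FIRST(S)={a,b}  FIRST(A)={a,b}  FIRST(B)={b}  FIRST(C)={a,b}
pass 2: (stable)
  FIRST(S)={a,b}  FIRST(A)={a,b}  FIRST(B)={b}  FIRST(C)={a,b}

FOLLOW iteration:
initialize: $ ∈ FOLLOW(S)
iter 1:
  C→S b: FOLLOW(S) ⊇ FIRST(b) = {b}; new: +{b}
  S→B S: FOLLOW(B) ⊇ FIRST(S) = {a,b}; new: +{a,b}
  S→a A: FOLLOW(A) ⊇ FOLLOW(S) ⊇ {$,b}; new: +{$,b}
  S→a C: FOLLOW(C) ⊇ FOLLOW(S) ⊇ {$,b}; new: +{$,b}
  FOLLOW[S]={$,b}  FOLLOW[A]={$,b}  FOLLOW[B]={a,b}  FOLLOW[C]={$,b}
iter 2: (stable)
  FOLLOW[S]={$,b}  FOLLOW[A]={$,b}  FOLLOW[B]={a,b}  FOLLOW[C]={$,b}

FOLLOW(B) = ["a", "b"]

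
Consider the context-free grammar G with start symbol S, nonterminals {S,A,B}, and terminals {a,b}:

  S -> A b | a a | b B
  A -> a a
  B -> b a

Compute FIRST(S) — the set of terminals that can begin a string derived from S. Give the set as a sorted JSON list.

FIRST iteration:
round 1:
  A via A→a a: +{a}
  B via B→b a: +{b}
  S via S→A b: +{a}
  S via S→b B: +{b}
  S: {a,b}  A: {a}  B: {b}
round 2: done
  S: {a,b}  A: {a}  B: {b}

FIRST(S) = ["a", "b"]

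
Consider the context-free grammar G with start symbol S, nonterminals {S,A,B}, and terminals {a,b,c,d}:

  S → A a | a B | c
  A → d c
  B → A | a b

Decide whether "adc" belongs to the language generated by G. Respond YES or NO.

Convert to CNF:
  S -> A T2 | T2 B | c
  A -> T0 T1
  B -> T0 T1 | T2 T3
  T0 -> d
  T1 -> c
  T2 -> a
  T3 -> b

CYK table (by increasing span):
  [0..0]={T2}  "a"  orig:{}
  [1..1]={T0}  "d"  orig:{}
  [2..2]={S,T1}  "c"  orig:{S}
  [0..1]=∅  "ad"
  [1..2]={A,B}  "dc"
  [0..2]={S}  "adc"

S ∈ T[0,2] ⇒ YES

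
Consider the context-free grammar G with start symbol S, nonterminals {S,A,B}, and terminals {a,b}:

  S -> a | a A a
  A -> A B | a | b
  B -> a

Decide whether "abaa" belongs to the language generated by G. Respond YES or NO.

CNF form of G:
  S -> T0 X1 | a
  A -> A B | a | b
  B -> a
  T0 -> a
  X1 -> A T0

Fill CYK table bottom-up:
  cell(0,0) a: {A,B,S,T0}  orig:{A,B,S}
  cell(1,1) b: {A}
  cell(2,2) a: {A,B,S,T0}  orig:{A,B,S}
  cell(3,3) a: {A,B,S,T0}  orig:{A,B,S}
  cell(0,1) ab: ∅
  cell(1,2) ba: {A,X1}  orig:{A}
  cell(2,3) aa: {A,X1}  orig:{A}
  cell(0,2) aba: {S}
  cell(1,3) baa: {A,X1}  orig:{A}
  cell(0,3) abaa: {S}

S ∈ T[0,3] ⇒ YES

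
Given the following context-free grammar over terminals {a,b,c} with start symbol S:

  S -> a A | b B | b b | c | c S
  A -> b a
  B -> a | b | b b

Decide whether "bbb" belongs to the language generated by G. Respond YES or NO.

CNF form of G:
  S -> T0 B | T0 T0 | T1 A | T2 S | c
  A -> T0 T1
  B -> T0 T0 | a | b
  T0 -> b
  T1 -> a
  T2 -> c

Fill CYK table bottom-up:
  [0..0]={B,T0}  "b"  orig:{B}
  [1..1]={B,T0}  "b"  orig:{B}
  [2..2]={B,T0}  "b"  orig:{B}
  [0..1]={B,S}  "bb"
  [1..2]={B,S}  "bb"
  [0..2]={S}  "bbb"

S ∈ T[0,2] ⇒ YES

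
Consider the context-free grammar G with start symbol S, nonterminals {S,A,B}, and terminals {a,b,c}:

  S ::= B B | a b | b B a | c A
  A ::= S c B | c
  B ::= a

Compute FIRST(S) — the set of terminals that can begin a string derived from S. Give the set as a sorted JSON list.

FIRST iteration:
[1]
  A via A→c: +{c}
  B via B→a: +{a}
  S via S→B B: +{a}
  S via S→b B a: +{b}
  S via S→c A: +{c}
  FIRST[S]={a,b,c}  FIRST[A]={c}  FIRST[B]={a}
[2]
  A via A→S c B: +{a,b}
  FIRST[S]={a,b,c}  FIRST[A]={a,b,c}  FIRST[B]={a}
[3] done
  FIRST[S]={a,b,c}  FIRST[A]={a,b,c}  FIRST[B]={a}

FIRST(S) = ["a", "b", "c"]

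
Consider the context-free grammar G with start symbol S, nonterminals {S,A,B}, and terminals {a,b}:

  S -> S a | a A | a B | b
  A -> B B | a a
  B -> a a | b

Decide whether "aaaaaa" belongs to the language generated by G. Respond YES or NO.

Convert to CNF:
  S -> S T0 | T0 A | T0 B | b
  A -> B B | T0 T0
  B -> T0 T0 | b
  T0 -> a

CYK table (by increasing span):
  [0..0]={T0}  "a"  orig:{}
  [1..1]={T0}  "a"  orig:{}
  [2..2]={T0}  "a"  orig:{}
  [3..3]={T0}  "a"  orig:{}
  [4..4]={T0}  "a"  orig:{}
  [5..5]={T0}  "a"  orig:{}
  [0..1]={A,B}  "aa"
  [1..2]={A,B}  "aa"
  [2..3]={A,B}  "aa"
  [3..4]={A,B}  "aa"
  [4..5]={A,B}  "aa"
  [0..2]={S}  "aaa"
  [1..3]={S}  "aaa"
  [2..4]={S}  "aaa"
  [3..5]={S}  "aaa"
  [0..3]={A,S}  "aaaa"
  [1..4]={A,S}  "aaaa"
  [2..5]={A,S}  "aaaa"
  [0..4]={S}  "aaaaa"
  [1..5]={S}  "aaaaa"
  [0..5]={S}  "aaaaaa"

S ∈ T[0,5] ⇒ YES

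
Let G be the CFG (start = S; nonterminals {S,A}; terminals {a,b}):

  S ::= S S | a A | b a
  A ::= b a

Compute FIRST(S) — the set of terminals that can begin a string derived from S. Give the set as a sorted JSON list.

Compute FIRST by fixpoint:
iter 1:
  A via A→b a: +{b}
  S via S→a A: +{a}
  S via S→b a: +{b}
  FIRST(S)={a,b}  FIRST(A)={b}
iter 2: (no change)
  FIRST(S)={a,b}  FIRST(A)={b}

FIRST(S) = ["a", "b"]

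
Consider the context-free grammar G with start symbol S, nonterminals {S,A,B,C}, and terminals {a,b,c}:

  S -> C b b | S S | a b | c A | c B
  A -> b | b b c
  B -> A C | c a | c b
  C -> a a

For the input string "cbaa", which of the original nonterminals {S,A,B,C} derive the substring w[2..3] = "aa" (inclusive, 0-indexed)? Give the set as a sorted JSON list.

Convert to CNF:
  S -> C X4 | S S | T1 A | T1 B | T2 T0
  A -> T0 X3 | b
  B -> A C | T1 T0 | T1 T2
  C -> T2 T2
  T0 -> b
  T1 -> c
  T2 -> a
  X3 -> T0 T1
  X4 -> T0 T0

Fill CYK table bottom-up — only the sub-triangle for w[2..3]:
  T[2,2] 'a' = {T2}  orig:{}
  T[3,3] 'a' = {T2}  orig:{}
  T[2,3] 'aa' = {C}

Original NTs in T[2,3] deriving "aa": ["C"]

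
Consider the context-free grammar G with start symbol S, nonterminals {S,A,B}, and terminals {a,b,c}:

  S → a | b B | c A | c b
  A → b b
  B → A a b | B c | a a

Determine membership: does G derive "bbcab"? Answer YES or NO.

CNF form of G:
  S -> T0 B | T2 A | T2 T0 | a
  A -> T0 T0
  B -> A X3 | B T2 | T1 T1
  T0 -> b
  T1 -> a
  T2 -> c
  X3 -> T1 T0

Fill CYK table bottom-up:
  T[0,0] 'b' = {T0}  orig:{}
  T[1,1] 'b' = {T0}  orig:{}
  T[2,2] 'c' = {T2}  orig:{}
  T[3,3] 'a' = {S,T1}  orig:{S}
  T[4,4] 'b' = {T0}  orig:{}
  T[0,1] 'bb' = {A}
  T[1,2] 'bc' = ∅
  T[2,3] 'ca' = ∅
  T[3,4] 'ab' = {X3}  orig:{}
  T[0,2] 'bbc' = ∅
  T[1,3] 'bca' = ∅
  T[2,4] 'cab' = ∅
  T[0,3] 'bbca' = ∅
  T[1,4] 'bcab' = ∅
  T[0,4] 'bbcab' = ∅

S ∉ T[0,4] ⇒ NO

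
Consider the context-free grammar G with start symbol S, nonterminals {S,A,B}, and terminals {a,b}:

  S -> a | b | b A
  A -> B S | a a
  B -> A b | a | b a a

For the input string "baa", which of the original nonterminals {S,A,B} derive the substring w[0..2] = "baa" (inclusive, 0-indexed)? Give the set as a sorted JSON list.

CNF form of G:
  S -> T1 A | a | b
  A -> B S | T0 T0
  B -> A T1 | T1 X2 | a
  T0 -> a
  T1 -> b
  X2 -> T0 T0

CYK fill — only the sub-triangle for w[0..2]:
  T[0,0] 'b' = {S,T1}  orig:{S}
  T[1,1] 'a' = {B,S,T0}  orig:{B,S}
  T[2,2] 'a' = {B,S,T0}  orig:{B,S}
  T[0,1] 'ba' = ∅
  T[1,2] 'aa' = {A,X2}  orig:{A}
  T[0,2] 'baa' = {B,S}

Original NTs in T[0,2] deriving "baa": ["B", "S"]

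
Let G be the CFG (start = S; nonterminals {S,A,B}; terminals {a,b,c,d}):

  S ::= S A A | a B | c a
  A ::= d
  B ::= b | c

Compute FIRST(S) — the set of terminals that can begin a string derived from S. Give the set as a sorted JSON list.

FIRST sets, iterate to fixpoint:
iter 1:
  A via A→d: +{d}
  B via B→b: +{b}
  B via B→c: +{c}
  S via S→a B: +{a}
  S via S→c a: +{c}
  FIRST[S]={a,c}  FIRST[A]={d}  FIRST[B]={b,c}
iter 2: — fixpoint
  FIRST[S]={a,c}  FIRST[A]={d}  FIRST[B]={b,c}

FIRST(S) = ["a", "c"]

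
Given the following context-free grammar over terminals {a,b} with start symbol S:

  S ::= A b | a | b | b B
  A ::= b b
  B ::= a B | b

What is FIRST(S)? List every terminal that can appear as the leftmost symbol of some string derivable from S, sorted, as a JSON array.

FIRST iteration:
iter 1:
  A via A→b b: +{b}
  B via B→a B: +{a}
  B via B→b: +{b}
  S via S→A b: +{b}
  S via S→a: +{a}
  FIRST(S)={a,b}  FIRST(A)={b}  FIRST(B)={a,b}
iter 2: (stable)
  FIRST(S)={a,b}  FIRST(A)={b}  FIRST(B)={a,b}

FIRST(S) = ["a", "b"]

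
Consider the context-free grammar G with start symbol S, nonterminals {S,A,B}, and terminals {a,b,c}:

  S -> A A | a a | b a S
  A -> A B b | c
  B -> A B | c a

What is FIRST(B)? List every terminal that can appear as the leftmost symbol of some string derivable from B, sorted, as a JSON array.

FIRST iteration:
[1]
  A via A→c: +{c}
  B via B→A B: +{c}
  S via S→A A: +{c}
  S via S→a a: +{a}
  S via S→b a S: +{b}
  S: {a,b,c}  A: {c}  B: {c}
[2] (no change)
  S: {a,b,c}  A: {c}  B: {c}

FIRST(B) = ["c"]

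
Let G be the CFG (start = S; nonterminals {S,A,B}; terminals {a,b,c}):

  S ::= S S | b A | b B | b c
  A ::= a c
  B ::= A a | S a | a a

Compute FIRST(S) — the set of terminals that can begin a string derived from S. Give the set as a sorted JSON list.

FIRST sets, iterate to fixpoint:
round 1:
  A via A→a c: +{a}
  B via B→A a: +{a}
  S via S→b A: +{b}
  S: {b}  A: {a}  B: {a}
round 2:
  B via B→S a: +{b}
  S: {b}  A: {a}  B: {a,b}
round 3: done
  S: {b}  A: {a}  B: {a,b}

FIRST(S) = ["b"]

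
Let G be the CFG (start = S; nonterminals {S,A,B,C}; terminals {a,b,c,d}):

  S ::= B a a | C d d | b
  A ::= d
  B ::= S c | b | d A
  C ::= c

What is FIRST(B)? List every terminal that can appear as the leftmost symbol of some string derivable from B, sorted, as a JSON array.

Compute FIRST by fixpoint:
iter 1:
  A via A→d: +{d}
  B via B→b: +{b}
  B via B→d A: +{d}
  C via C→c: +{c}
  S via S→B a a: +{b,d}
  S via S→C d d: +{c}
  FIRST(S)={b,c,d}  FIRST(A)={d}  FIRST(B)={b,d}  FIRST(C)={c}
iter 2:
  B via B→S c: +{c}
  FIRST(S)={b,c,d}  FIRST(A)={d}  FIRST(B)={b,c,d}  FIRST(C)={c}
iter 3: — fixpoint
  FIRST(S)={b,c,d}  FIRST(A)={d}  FIRST(B)={b,c,d}  FIRST(C)={c}

FIRST(B) = ["b", "c", "d"]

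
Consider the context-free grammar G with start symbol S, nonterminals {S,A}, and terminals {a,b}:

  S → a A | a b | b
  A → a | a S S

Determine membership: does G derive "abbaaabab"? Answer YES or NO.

CNF form of G:
  S -> T0 A | T0 T1 | b
  A -> T0 X2 | a
  T0 -> a
  T1 -> b
  X2 -> S S

CYK fill:
  [0..0]={A,T0}  "a"  orig:{A}
  [1..1]={S,T1}  "b"  orig:{S}
  [2..2]={S,T1}  "b"  orig:{S}
  [3..3]={A,T0}  "a"  orig:{A}
  [4..4]={A,T0}  "a"  orig:{A}
  [5..5]={A,T0}  "a"  orig:{A}
  [6..6]={S,T1}  "b"  orig:{S}
  [7..7]={A,T0}  "a"  orig:{A}
  [8..8]={S,T1}  "b"  orig:{S}
  [0..1]={S}  "ab"
  [1..2]={X2}  "bb"  orig:{}
  [2..3]=∅  "ba"
  [3..4]={S}  "aa"
  [4..5]={S}  "aa"
  [5..6]={S}  "ab"
  [6..7]=∅  "ba"
  [7..8]={S}  "ab"
  [0..2]={A,X2}  "abb"  orig:{A}
  [1..3]=∅  "bba"
  [2..4]={X2}  "baa"  orig:{}
  [3..5]=∅  "aaa"
  [4..6]={X2}  "aab"  orig:{}
  [5..7]=∅  "aba"
  [6..8]={X2}  "bab"  orig:{}
  [0..3]=∅  "abba"
  [1..4]=∅  "bbaa"
  [2..5]=∅  "baaa"
  [3..6]={A,X2}  "aaab"  orig:{A}
  [4..7]=∅  "aaba"
  [5..8]={A,X2}  "abab"  orig:{A}
  [0..4]=∅  "abbaa"
  [1..5]=∅  "bbaaa"
  [2..6]=∅  "baaab"
  [3..7]=∅  "aaaba"
  [4..8]={A,S}  "aabab"
  [0..5]=∅  "abbaaa"
  [1..6]=∅  "bbaaab"
  [2..7]=∅  "baaaba"
  [3..8]={S}  "aaabab"
  [0..6]=∅  "abbaaab"
  [1..7]=∅  "bbaaaba"
  [2..8]={X2}  "baaabab"  orig:{}
  [0..7]=∅  "abbaaaba"
  [1..8]=∅  "bbaaabab"
  [0..8]=∅  "abbaaabab"

S ∉ T[0,8] ⇒ NO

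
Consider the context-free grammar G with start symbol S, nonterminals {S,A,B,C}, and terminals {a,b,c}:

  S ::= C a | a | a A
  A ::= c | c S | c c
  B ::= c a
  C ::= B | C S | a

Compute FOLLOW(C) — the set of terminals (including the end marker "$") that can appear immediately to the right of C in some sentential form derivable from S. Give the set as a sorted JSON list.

FIRST sets, iterate to fixpoint:
pass 1:
  A via A→c: +{c}
  B via B→c a: +{c}
  C via C→B: +{c}
  C via C→a: +{a}
  S via S→C a: +{a,c}
  FIRST[S]={a,c}  FIRST[A]={c}  FIRST[B]={c}  FIRST[C]={a,c}
pass 2: (no change)
  FIRST[S]={a,c}  FIRST[A]={c}  FIRST[B]={c}  FIRST[C]={a,c}

FOLLOW sets:
FOLLOW(S) := {$}
pass 1:
  C→C S: FOLLOW(C) ⊇ FIRST(S) = {a,c}; new: +{a,c}
  C→C S: FOLLOW(S) ⊇ FOLLOW(C) ⊇ {a,c}; new: +{a,c}
  S→a A: FOLLOW(A) ⊇ FOLLOW(S) ⊇ {$,a,c}; new: +{$,a,c}
  FOLLOW(S)={$,a,c}  FOLLOW(A)={$,a,c}  FOLLOW(B)={}  FOLLOW(C)={a,c}
pass 2:
  C→B: FOLLOW(B) ⊇ FOLLOW(C) ⊇ {a,c}; new: +{a,c}
  FOLLOW(S)={$,a,c}  FOLLOW(A)={$,a,c}  FOLLOW(B)={a,c}  FOLLOW(C)={a,c}
pass 3: — fixpoint
  FOLLOW(S)={$,a,c}  FOLLOW(A)={$,a,c}  FOLLOW(B)={a,c}  FOLLOW(C)={a,c}

FOLLOW(C) = ["a", "c"]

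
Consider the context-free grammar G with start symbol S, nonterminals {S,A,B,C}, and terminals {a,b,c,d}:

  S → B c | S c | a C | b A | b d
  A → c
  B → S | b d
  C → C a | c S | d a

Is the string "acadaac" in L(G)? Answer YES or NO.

Convert to CNF:
  S -> B T0 | S T0 | T1 C | T2 A | T2 T3
  A -> c
  B -> B T0 | S T0 | T1 C | T2 A | T2 T3
  C -> C T1 | T0 S | T3 T1
  T0 -> c
  T1 -> a
  T2 -> b
  T3 -> d

Fill CYK table bottom-up:
  T[0,0] 'a' = {T1}  orig:{}
  T[1,1] 'c' = {A,T0}  orig:{A}
  T[2,2] 'a' = {T1}  orig:{}
  T[3,3] 'd' = {T3}  orig:{}
  T[4,4] 'a' = {T1}  orig:{}
  T[5,5] 'a' = {T1}  orig:{}
  T[6,6] 'c' = {A,T0}  orig:{A}
  T[0,1] 'ac' = ∅
  T[1,2] 'ca' = ∅
  T[2,3] 'ad' = ∅
  T[3,4] 'da' = {C}
  T[4,5] 'aa' = ∅
  T[5,6] 'ac' = ∅
  T[0,2] 'aca' = ∅
  T[1,3] 'cad' = ∅
  T[2,4] 'ada' = {B,S}
  T[3,5] 'daa' = {C}
  T[4,6] 'aac' = ∅
  T[0,3] 'acad' = ∅
  T[1,4] 'cada' = {C}
  T[2,5] 'adaa' = {B,S}
  T[3,6] 'daac' = ∅
  T[0,4] 'acada' = {B,S}
  T[1,5] 'cadaa' = {C}
  T[2,6] 'adaac' = {B,S}
  T[0,5] 'acadaa' = {B,S}
  T[1,6] 'cadaac' = {C}
  T[0,6] 'acadaac' = {B,S}

S ∈ T[0,6] ⇒ YES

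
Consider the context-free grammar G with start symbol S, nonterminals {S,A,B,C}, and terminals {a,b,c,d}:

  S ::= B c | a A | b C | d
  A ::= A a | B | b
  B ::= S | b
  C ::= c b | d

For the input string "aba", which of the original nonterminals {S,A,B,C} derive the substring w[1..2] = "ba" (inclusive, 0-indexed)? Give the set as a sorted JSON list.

Convert to CNF:
  S -> B T1 | T0 A | T2 C | d
  A -> A T0 | B T1 | T0 A | T2 C | b | d
  B -> B T1 | T0 A | T2 C | b | d
  C -> T1 T2 | d
  T0 -> a
  T1 -> c
  T2 -> b

CYK table (by increasing span) — only the sub-triangle for w[1..2]:
  [1..1]={A,B,T2}  "b"  orig:{A,B}
  [2..2]={T0}  "a"  orig:{}
  [1..2]={A}  "ba"

Original NTs in T[1,2] deriving "ba": ["A"]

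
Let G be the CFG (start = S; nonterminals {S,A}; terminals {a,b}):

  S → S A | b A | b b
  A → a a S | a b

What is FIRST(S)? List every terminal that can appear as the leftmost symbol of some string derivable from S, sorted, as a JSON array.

Compute FIRST by fixpoint:
pass 1:
  A via A→a a S: +{a}
  S via S→b A: +{b}
  S: {b}  A: {a}
pass 2: (no change)
  S: {b}  A: {a}

FIRST(S) = ["b"]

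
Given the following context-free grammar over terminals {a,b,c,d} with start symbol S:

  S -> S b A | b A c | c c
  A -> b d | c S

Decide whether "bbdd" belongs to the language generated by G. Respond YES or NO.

CNF form of G:
  S -> S X3 | T0 X4 | T2 T2
  A -> T0 T1 | T2 S
  T0 -> b
  T1 -> d
  T2 -> c
  X3 -> T0 A
  X4 -> A T2

CYK fill:
  cell(0,0) b: {T0}  orig:{}
  cell(1,1) b: {T0}  orig:{}
  cell(2,2) d: {T1}  orig:{}
  cell(3,3) d: {T1}  orig:{}
  cell(0,1) bb: ∅
  cell(1,2) bd: {A}
  cell(2,3) dd: ∅
  cell(0,2) bbd: {X3}  orig:{}
  cell(1,3) bdd: ∅
  cell(0,3) bbdd: ∅

S ∉ T[0,3] ⇒ NO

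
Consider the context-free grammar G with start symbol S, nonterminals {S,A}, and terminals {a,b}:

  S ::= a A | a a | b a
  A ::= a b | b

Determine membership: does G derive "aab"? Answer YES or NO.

Convert to CNF:
  S -> T0 A | T0 T0 | T1 T0
  A -> T0 T1 | b
  T0 -> a
  T1 -> b

CYK fill:
  [0..0]={T0}  "a"  orig:{}
  [1..1]={T0}  "a"  orig:{}
  [2..2]={A,T1}  "b"  orig:{A}
  [0..1]={S}  "aa"
  [1..2]={A,S}  "ab"
  [0..2]={S}  "aab"

S ∈ T[0,2] ⇒ YES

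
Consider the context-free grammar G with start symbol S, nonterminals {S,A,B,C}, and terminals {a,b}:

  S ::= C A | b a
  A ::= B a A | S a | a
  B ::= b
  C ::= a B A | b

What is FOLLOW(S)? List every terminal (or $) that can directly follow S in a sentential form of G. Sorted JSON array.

FIRST sets, iterate to fixpoint:
iter 1:
  A via A→a: +{a}
  B via B→b: +{b}
  C via C→a B A: +{a}
  C via C→b: +{b}
  S via S→C A: +{a,b}
  FIRST(S)={a,b}  FIRST(A)={a}  FIRST(B)={b}  FIRST(C)={a,b}
iter 2:
  A via A→B a A: +{b}
  FIRST(S)={a,b}  FIRST(A)={a,b}  FIRST(B)={b}  FIRST(C)={a,b}
iter 3: (stable)
  FIRST(S)={a,b}  FIRST(A)={a,b}  FIRST(B)={b}  FIRST(C)={a,b}

FOLLOW iteration:
seed FOLLOW(S) with $
round 1:
  A→B a A: FOLLOW(B) ⊇ FIRST(a) = {a}; new: +{a}
  A→S a: FOLLOW(S) ⊇ FIRST(a) = {a}; new: +{a}
  C→a B A: FOLLOW(B) ⊇ FIRST(A) = {a,b}; new: +{b}
  S→C A: FOLLOW(C) ⊇ FIRST(A) = {a,b}; new: +{a,b}
  S→C A: FOLLOW(A) ⊇ FOLLOW(S) ⊇ {$,a}; new: +{$,a}
  FOLLOW[S]={$,a}  FOLLOW[A]={$,a}  FOLLOW[B]={a,b}  FOLLOW[C]={a,b}
round 2:
  C→a B A: FOLLOW(A) ⊇ FOLLOW(C) ⊇ {a,b}; new: +{b}
  FOLLOW[S]={$,a}  FOLLOW[A]={$,a,b}  FOLLOW[B]={a,b}  FOLLOW[C]={a,b}
round 3: done
  FOLLOW[S]={$,a}  FOLLOW[A]={$,a,b}  FOLLOW[B]={a,b}  FOLLOW[C]={a,b}

FOLLOW(S) = ["$", "a"]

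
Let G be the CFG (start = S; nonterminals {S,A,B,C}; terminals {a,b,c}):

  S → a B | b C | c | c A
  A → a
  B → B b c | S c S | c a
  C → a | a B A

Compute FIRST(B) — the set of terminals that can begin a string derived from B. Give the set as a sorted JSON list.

FIRST sets, iterate to fixpoint:
[1]
  A via A→a: +{a}
  B via B→c a: +{c}
  C via C→a: +{a}
  S via S→a B: +{a}
  S via S→b C: +{b}
  S via S→c: +{c}
  FIRST[S]={a,b,c}  FIRST[A]={a}  FIRST[B]={c}  FIRST[C]={a}
[2]
  B via B→S c S: +{a,b}
  FIRST[S]={a,b,c}  FIRST[A]={a}  FIRST[B]={a,b,c}  FIRST[C]={a}
[3] (no change)
  FIRST[S]={a,b,c}  FIRST[A]={a}  FIRST[B]={a,b,c}  FIRST[C]={a}

FIRST(B) = ["a", "b", "c"]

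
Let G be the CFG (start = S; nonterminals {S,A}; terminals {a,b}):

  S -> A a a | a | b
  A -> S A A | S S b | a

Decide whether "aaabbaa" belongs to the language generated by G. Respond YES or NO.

CNF form of G:
  S -> A X4 | a | b
  A -> S X2 | S X3 | a
  T0 -> b
  T1 -> a
  X2 -> A A
  X3 -> S T0
  X4 -> T1 T1

CYK fill:
  cell(0,0) a: {A,S,T1}  orig:{A,S}
  cell(1,1) a: {A,S,T1}  orig:{A,S}
  cell(2,2) a: {A,S,T1}  orig:{A,S}
  cell(3,3) b: {S,T0}  orig:{S}
  cell(4,4) b: {S,T0}  orig:{S}
  cell(5,5) a: {A,S,T1}  orig:{A,S}
  cell(6,6) a: {A,S,T1}  orig:{A,S}
  cell(0,1) aa: {X2,X4}  orig:{}
  cell(1,2) aa: {X2,X4}  orig:{}
  cell(2,3) ab: {X3}  orig:{}
  cell(3,4) bb: {X3}  orig:{}
  cell(4,5) ba: ∅
  cell(5,6) aa: {X2,X4}  orig:{}
  cell(0,2) aaa: {A,S}
  cell(1,3) aab: {A}
  cell(2,4) abb: {A}
  cell(3,5) bba: ∅
  cell(4,6) baa: {A}
  cell(0,3) aaab: {X2,X3}  orig:{}
  cell(1,4) aabb: {X2}  orig:{}
  cell(2,5) abba: {X2}  orig:{}
  cell(3,6) bbaa: ∅
  cell(0,4) aaabb: {A}
  cell(1,5) aabba: {A}
  cell(2,6) abbaa: {S}
  cell(0,5) aaabba: {X2}  orig:{}
  cell(1,6) aabbaa: {X2}  orig:{}
  cell(0,6) aaabbaa: {A,S}

S ∈ T[0,6] ⇒ YES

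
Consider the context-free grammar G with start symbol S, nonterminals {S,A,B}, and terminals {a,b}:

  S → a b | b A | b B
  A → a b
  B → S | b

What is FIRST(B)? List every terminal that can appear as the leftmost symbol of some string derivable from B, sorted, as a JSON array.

FIRST sets, iterate to fixpoint:
pass 1:
  A via A→a b: +{a}
  B via B→b: +{b}
  S via S→a b: +{a}
  S via S→b A: +{b}
  S: {a,b}  A: {a}  B: {b}
pass 2:
  B via B→S: +{a}
  S: {a,b}  A: {a}  B: {a,b}
pass 3: done
  S: {a,b}  A: {a}  B: {a,b}

FIRST(B) = ["a", "b"]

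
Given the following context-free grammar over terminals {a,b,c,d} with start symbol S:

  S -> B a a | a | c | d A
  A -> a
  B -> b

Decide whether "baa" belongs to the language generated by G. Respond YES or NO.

Convert to CNF:
  S -> B X2 | T1 A | a | c
  A -> a
  B -> b
  T0 -> a
  T1 -> d
  X2 -> T0 T0

Fill CYK table bottom-up:
  T[0,0] 'b' = {B}
  T[1,1] 'a' = {A,S,T0}  orig:{A,S}
  T[2,2] 'a' = {A,S,T0}  orig:{A,S}
  T[0,1] 'ba' = ∅
  T[1,2] 'aa' = {X2}  orig:{}
  T[0,2] 'baa' = {S}

S ∈ T[0,2] ⇒ YES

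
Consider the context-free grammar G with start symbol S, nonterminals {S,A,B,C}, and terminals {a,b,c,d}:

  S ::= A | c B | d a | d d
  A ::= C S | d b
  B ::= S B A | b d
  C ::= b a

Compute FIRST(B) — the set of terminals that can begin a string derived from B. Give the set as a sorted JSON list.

FIRST iteration:
iter 1:
  A via A→d b: +{d}
  B via B→b d: +{b}
  C via C→b a: +{b}
  S via S→A: +{d}
  S via S→c B: +{c}
  S: {c,d}  A: {d}  B: {b}  C: {b}
iter 2:
  A via A→C S: +{b}
  B via B→S B A: +{c,d}
  S via S→A: +{b}
  S: {b,c,d}  A: {b,d}  B: {b,c,d}  C: {b}
iter 3: (no change)
  S: {b,c,d}  A: {b,d}  B: {b,c,d}  C: {b}

FIRST(B) = ["b", "c", "d"]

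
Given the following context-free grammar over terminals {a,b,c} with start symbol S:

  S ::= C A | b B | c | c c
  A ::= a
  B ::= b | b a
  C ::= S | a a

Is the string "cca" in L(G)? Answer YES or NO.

Convert to CNF:
  S -> C A | T0 B | T2 T2 | c
  A -> a
  B -> T0 T1 | b
  C -> C A | T0 B | T1 T1 | T2 T2 | c
  T0 -> b
  T1 -> a
  T2 -> c

CYK fill:
  T[0,0] 'c' = {C,S,T2}  orig:{C,S}
  T[1,1] 'c' = {C,S,T2}  orig:{C,S}
  T[2,2] 'a' = {A,T1}  orig:{A}
  T[0,1] 'cc' = {C,S}
  T[1,2] 'ca' = {C,S}
  T[0,2] 'cca' = {C,S}

S ∈ T[0,2] ⇒ YES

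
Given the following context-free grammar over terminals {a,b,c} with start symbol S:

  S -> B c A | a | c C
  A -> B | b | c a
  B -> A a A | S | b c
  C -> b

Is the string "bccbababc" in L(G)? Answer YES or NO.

CNF form of G:
  S -> B X7 | T1 C | a
  A -> A X3 | B X4 | T1 C | T1 T0 | T2 T1 | a | b
  B -> A X5 | B X6 | T1 C | T2 T1 | a
  C -> b
  T0 -> a
  T1 -> c
  T2 -> b
  X3 -> T0 A
  X4 -> T1 A
  X5 -> T0 A
  X6 -> T1 A
  X7 -> T1 A

CYK fill:
  cell(0,0) b: {A,C,T2}  orig:{A,C}
  cell(1,1) c: {T1}  orig:{}
  cell(2,2) c: {T1}  orig:{}
  cell(3,3) b: {A,C,T2}  orig:{A,C}
  cell(4,4) a: {A,B,S,T0}  orig:{A,B,S}
  cell(5,5) b: {A,C,T2}  orig:{A,C}
  cell(6,6) a: {A,B,S,T0}  orig:{A,B,S}
  cell(7,7) b: {A,C,T2}  orig:{A,C}
  cell(8,8) c: {T1}  orig:{}
  cell(0,1) bc: {A,B}
  cell(1,2) cc: ∅
  cell(2,3) cb: {A,B,S,X4,X6,X7}  orig:{A,B,S}
  cell(3,4) ba: ∅
  cell(4,5) ab: {X3,X5}  orig:{}
  cell(5,6) ba: ∅
  cell(6,7) ab: {X3,X5}  orig:{}
  cell(7,8) bc: {A,B}
  cell(0,2) bcc: ∅
  cell(1,3) ccb: {X4,X6,X7}  orig:{}
  cell(2,4) cba: ∅
  cell(3,5) bab: {A,B}
  cell(4,6) aba: ∅
  cell(5,7) bab: {A,B}
  cell(6,8) abc: {X3,X5}  orig:{}
  cell(0,3) bccb: {A,B,S}
  cell(1,4) ccba: ∅
  cell(2,5) cbab: {A,B,X4,X6,X7}  orig:{A,B}
  cell(3,6) baba: ∅
  cell(4,7) abab: {X3,X5}  orig:{}
  cell(5,8) babc: {A,B}
  cell(0,4) bccba: ∅
  cell(1,5) ccbab: {X4,X6,X7}  orig:{}
  cell(2,6) cbaba: ∅
  cell(3,7) babab: {A,B}
  cell(4,8) ababc: {X3,X5}  orig:{}
  cell(0,5) bccbab: {A,B,S}
  cell(1,6) ccbaba: ∅
  cell(2,7) cbabab: {A,B,X4,X6,X7}  orig:{A,B}
  cell(3,8) bababc: {A,B}
  cell(0,6) bccbaba: ∅
  cell(1,7) ccbabab: {X4,X6,X7}  orig:{}
  cell(2,8) cbababc: {A,B,X4,X6,X7}  orig:{A,B}
  cell(0,7) bccbabab: {A,B,S}
  cell(1,8) ccbababc: {X4,X6,X7}  orig:{}
  cell(0,8) bccbababc: {A,B,S}

S ∈ T[0,8] ⇒ YES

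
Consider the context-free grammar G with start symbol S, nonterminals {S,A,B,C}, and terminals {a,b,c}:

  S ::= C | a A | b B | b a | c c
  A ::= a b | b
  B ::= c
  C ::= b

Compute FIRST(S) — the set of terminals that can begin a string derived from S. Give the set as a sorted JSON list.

FIRST iteration:
round 1:
  A via A→a b: +{a}
  A via A→b: +{b}
  B via B→c: +{c}
  C via C→b: +{b}
  S via S→C: +{b}
  S via S→a A: +{a}
  S via S→c c: +{c}
  FIRST[S]={a,b,c}  FIRST[A]={a,b}  FIRST[B]={c}  FIRST[C]={b}
round 2: (stable)
  FIRST[S]={a,b,c}  FIRST[A]={a,b}  FIRST[B]={c}  FIRST[C]={b}

FIRST(S) = ["a", "b", "c"]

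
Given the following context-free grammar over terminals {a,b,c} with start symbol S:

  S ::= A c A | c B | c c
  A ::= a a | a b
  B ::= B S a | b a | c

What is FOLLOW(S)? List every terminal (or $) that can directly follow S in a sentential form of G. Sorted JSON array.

Compute FIRST by fixpoint:
pass 1:
  A via A→a a: +{a}
  B via B→b a: +{b}
  B via B→c: +{c}
  S via S→A c A: +{a}
  S via S→c B: +{c}
  FIRST[S]={a,c}  FIRST[A]={a}  FIRST[B]={b,c}
pass 2: — fixpoint
  FIRST[S]={a,c}  FIRST[A]={a}  FIRST[B]={b,c}

FOLLOW sets:
initialize: $ ∈ FOLLOW(S)
iter 1:
  B→B S a: FOLLOW(B) ⊇ FIRST(S) = {a,c}; new: +{a,c}
  B→B S a: FOLLOW(S) ⊇ FIRST(a) = {a}; new: +{a}
  S→A c A: FOLLOW(A) ⊇ FIRST(c) = {c}; new: +{c}
  S→A c A: FOLLOW(A) ⊇ FOLLOW(S) ⊇ {$,a}; new: +{$,a}
  S→c B: FOLLOW(B) ⊇ FOLLOW(S) ⊇ {$,a}; new: +{$}
  S: {$,a}  A: {$,a,c}  B: {$,a,c}
iter 2: (no change)
  S: {$,a}  A: {$,a,c}  B: {$,a,c}

FOLLOW(S) = ["$", "a"]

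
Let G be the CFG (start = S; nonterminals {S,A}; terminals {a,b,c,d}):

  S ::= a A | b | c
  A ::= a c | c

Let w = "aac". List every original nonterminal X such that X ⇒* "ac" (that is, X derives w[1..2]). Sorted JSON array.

Convert to CNF:
  S -> T0 A | b | c
  A -> T0 T1 | c
  T0 -> a
  T1 -> c

CYK table (by increasing span) (cells [i..j] with 1 ≤ i ≤ j ≤ 2 only):
  cell(1,1) a: {T0}  orig:{}
  cell(2,2) c: {A,S,T1}  orig:{A,S}
  cell(1,2) ac: {A,S}

Original NTs in T[1,2] deriving "ac": ["A", "S"]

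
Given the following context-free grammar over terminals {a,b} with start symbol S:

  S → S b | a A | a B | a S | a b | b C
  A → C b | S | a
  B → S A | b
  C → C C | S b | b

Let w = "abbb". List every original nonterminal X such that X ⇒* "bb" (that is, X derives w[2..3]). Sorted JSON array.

Convert to CNF:
  S -> S T0 | T0 C | T1 A | T1 B | T1 S | T1 T0
  A -> C T0 | S T0 | T0 C | T1 A | T1 B | T1 S | T1 T0 | a
  B -> S A | b
  C -> C C | S T0 | b
  T0 -> b
  T1 -> a

Fill CYK table bottom-up, restricted to cells inside w[2..3]:
  T[2,2] 'b' = {B,C,T0}  orig:{B,C}
  T[3,3] 'b' = {B,C,T0}  orig:{B,C}
  T[2,3] 'bb' = {A,C,S}

Original NTs in T[2,3] deriving "bb": ["A", "C", "S"]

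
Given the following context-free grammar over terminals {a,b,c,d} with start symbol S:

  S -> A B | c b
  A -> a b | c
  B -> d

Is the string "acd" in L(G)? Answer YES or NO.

CNF form of G:
  S -> A B | T2 T1
  A -> T0 T1 | c
  B -> d
  T0 -> a
  T1 -> b
  T2 -> c

Fill CYK table bottom-up:
  T[0,0] 'a' = {T0}  orig:{}
  T[1,1] 'c' = {A,T2}  orig:{A}
  T[2,2] 'd' = {B}
  T[0,1] 'ac' = ∅
  T[1,2] 'cd' = {S}
  T[0,2] 'acd' = ∅

S ∉ T[0,2] ⇒ NO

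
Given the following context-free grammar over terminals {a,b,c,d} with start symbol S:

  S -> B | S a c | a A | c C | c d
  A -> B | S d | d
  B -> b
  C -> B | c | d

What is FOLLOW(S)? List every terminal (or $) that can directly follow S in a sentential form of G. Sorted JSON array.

Compute FIRST by fixpoint:
[1]
  A via A→d: +{d}
  B via B→b: +{b}
  C via C→B: +{b}
  C via C→c: +{c}
  C via C→d: +{d}
  S via S→B: +{b}
  S via S→a A: +{a}
  S via S→c C: +{c}
  FIRST[S]={a,b,c}  FIRST[A]={d}  FIRST[B]={b}  FIRST[C]={b,c,d}
[2]
  A via A→B: +{b}
  A via A→S d: +{a,c}
  FIRST[S]={a,b,c}  FIRST[A]={a,b,c,d}  FIRST[B]={b}  FIRST[C]={b,c,d}
[3] (stable)
  FIRST[S]={a,b,c}  FIRST[A]={a,b,c,d}  FIRST[B]={b}  FIRST[C]={b,c,d}

FOLLOW iteration:
initialize: $ ∈ FOLLOW(S)
iter 1:
  A→S d: FOLLOW(S) ⊇ FIRST(d) = {d}; new: +{d}
  S→B: FOLLOW(B) ⊇ FOLLOW(S) ⊇ {$,d}; new: +{$,d}
  S→S a c: FOLLOW(S) ⊇ FIRST(a) = {a}; new: +{a}
  S→a A: FOLLOW(A) ⊇ FOLLOW(S) ⊇ {$,a,d}; new: +{$,a,d}
  S→c C: FOLLOW(C) ⊇ FOLLOW(S) ⊇ {$,a,d}; new: +{$,a,d}
  FOLLOW[S]={$,a,d}  FOLLOW[A]={$,a,d}  FOLLOW[B]={$,d}  FOLLOW[C]={$,a,d}
iter 2:
  A→B: FOLLOW(B) ⊇ FOLLOW(A) ⊇ {$,a,d}; new: +{a}
  FOLLOW[S]={$,a,d}  FOLLOW[A]={$,a,d}  FOLLOW[B]={$,a,d}  FOLLOW[C]={$,a,d}
iter 3: — fixpoint
  FOLLOW[S]={$,a,d}  FOLLOW[A]={$,a,d}  FOLLOW[B]={$,a,d}  FOLLOW[C]={$,a,d}

FOLLOW(S) = ["$", "a", "d"]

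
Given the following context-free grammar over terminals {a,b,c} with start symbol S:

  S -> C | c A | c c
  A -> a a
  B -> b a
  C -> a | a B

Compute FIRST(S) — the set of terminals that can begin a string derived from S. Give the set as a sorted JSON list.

Compute FIRST by fixpoint:
pass 1:
  A via A→a a: +{a}
  B via B→b a: +{b}
  C via C→a: +{a}
  S via S→C: +{a}
  S via S→c A: +{c}
  FIRST[S]={a,c}  FIRST[A]={a}  FIRST[B]={b}  FIRST[C]={a}
pass 2: (no change)
  FIRST[S]={a,c}  FIRST[A]={a}  FIRST[B]={b}  FIRST[C]={a}

FIRST(S) = ["a", "c"]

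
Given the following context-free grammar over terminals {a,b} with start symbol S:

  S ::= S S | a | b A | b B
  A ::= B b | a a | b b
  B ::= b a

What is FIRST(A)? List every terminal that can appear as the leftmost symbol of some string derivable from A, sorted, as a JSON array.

FIRST sets, iterate to fixpoint:
pass 1:
  A via A→a a: +{a}
  A via A→b b: +{b}
  B via B→b a: +{b}
  S via S→a: +{a}
  S via S→b A: +{b}
  FIRST(S)={a,b}  FIRST(A)={a,b}  FIRST(B)={b}
pass 2: (no change)
  FIRST(S)={a,b}  FIRST(A)={a,b}  FIRST(B)={b}

FIRST(A) = ["a", "b"]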